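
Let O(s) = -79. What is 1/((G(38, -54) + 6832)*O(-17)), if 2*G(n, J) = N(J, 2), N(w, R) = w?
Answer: -1/537595 ≈ -1.8601e-6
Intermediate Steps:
G(n, J) = J/2
1/((G(38, -54) + 6832)*O(-17)) = 1/(((½)*(-54) + 6832)*(-79)) = -1/79/(-27 + 6832) = -1/79/6805 = (1/6805)*(-1/79) = -1/537595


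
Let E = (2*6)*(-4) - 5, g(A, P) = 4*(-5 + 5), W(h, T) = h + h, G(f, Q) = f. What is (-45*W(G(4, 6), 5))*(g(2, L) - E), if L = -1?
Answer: -19080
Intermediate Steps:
W(h, T) = 2*h
g(A, P) = 0 (g(A, P) = 4*0 = 0)
E = -53 (E = 12*(-4) - 5 = -48 - 5 = -53)
(-45*W(G(4, 6), 5))*(g(2, L) - E) = (-90*4)*(0 - 1*(-53)) = (-45*8)*(0 + 53) = -360*53 = -19080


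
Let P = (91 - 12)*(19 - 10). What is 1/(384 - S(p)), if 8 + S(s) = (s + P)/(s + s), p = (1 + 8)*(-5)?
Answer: 5/1997 ≈ 0.0025038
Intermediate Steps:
P = 711 (P = 79*9 = 711)
p = -45 (p = 9*(-5) = -45)
S(s) = -8 + (711 + s)/(2*s) (S(s) = -8 + (s + 711)/(s + s) = -8 + (711 + s)/((2*s)) = -8 + (711 + s)*(1/(2*s)) = -8 + (711 + s)/(2*s))
1/(384 - S(p)) = 1/(384 - 3*(237 - 5*(-45))/(2*(-45))) = 1/(384 - 3*(-1)*(237 + 225)/(2*45)) = 1/(384 - 3*(-1)*462/(2*45)) = 1/(384 - 1*(-77/5)) = 1/(384 + 77/5) = 1/(1997/5) = 5/1997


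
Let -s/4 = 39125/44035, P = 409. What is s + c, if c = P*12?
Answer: 43193456/8807 ≈ 4904.4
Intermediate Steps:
c = 4908 (c = 409*12 = 4908)
s = -31300/8807 (s = -156500/44035 = -4*7825/8807 = -31300/8807 ≈ -3.5540)
s + c = -31300/8807 + 4908 = 43193456/8807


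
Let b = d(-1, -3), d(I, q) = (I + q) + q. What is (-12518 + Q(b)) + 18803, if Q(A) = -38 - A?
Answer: 6254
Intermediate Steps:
d(I, q) = I + 2*q
b = -7 (b = -1 + 2*(-3) = -1 - 6 = -7)
(-12518 + Q(b)) + 18803 = (-12518 + (-38 - 1*(-7))) + 18803 = (-12518 + (-38 + 7)) + 18803 = (-12518 - 31) + 18803 = -12549 + 18803 = 6254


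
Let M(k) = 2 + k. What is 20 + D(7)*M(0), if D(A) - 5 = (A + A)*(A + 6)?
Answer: 394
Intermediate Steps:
D(A) = 5 + 2*A*(6 + A) (D(A) = 5 + (A + A)*(A + 6) = 5 + (2*A)*(6 + A) = 5 + 2*A*(6 + A))
20 + D(7)*M(0) = 20 + (5 + 2*7² + 12*7)*(2 + 0) = 20 + (5 + 2*49 + 84)*2 = 20 + (5 + 98 + 84)*2 = 20 + 187*2 = 20 + 374 = 394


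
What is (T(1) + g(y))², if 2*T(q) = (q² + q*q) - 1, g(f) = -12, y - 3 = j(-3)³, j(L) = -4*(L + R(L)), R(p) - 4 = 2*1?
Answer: 529/4 ≈ 132.25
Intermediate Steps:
R(p) = 6 (R(p) = 4 + 2*1 = 4 + 2 = 6)
j(L) = -24 - 4*L (j(L) = -4*(L + 6) = -4*(6 + L) = -24 - 4*L)
y = -1725 (y = 3 + (-24 - 4*(-3))³ = 3 + (-24 + 12)³ = 3 + (-12)³ = 3 - 1728 = -1725)
T(q) = -½ + q² (T(q) = ((q² + q*q) - 1)/2 = ((q² + q²) - 1)/2 = (2*q² - 1)/2 = (-1 + 2*q²)/2 = -½ + q²)
(T(1) + g(y))² = ((-½ + 1²) - 12)² = ((-½ + 1) - 12)² = (½ - 12)² = (-23/2)² = 529/4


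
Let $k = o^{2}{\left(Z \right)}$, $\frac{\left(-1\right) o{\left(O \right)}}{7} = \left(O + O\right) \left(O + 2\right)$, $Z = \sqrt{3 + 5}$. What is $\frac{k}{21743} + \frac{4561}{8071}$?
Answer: $\frac{251033759}{175487753} + \frac{12544 \sqrt{2}}{21743} \approx 2.2464$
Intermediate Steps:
$Z = 2 \sqrt{2}$ ($Z = \sqrt{8} = 2 \sqrt{2} \approx 2.8284$)
$o{\left(O \right)} = - 14 O \left(2 + O\right)$ ($o{\left(O \right)} = - 7 \left(O + O\right) \left(O + 2\right) = - 7 \cdot 2 O \left(2 + O\right) = - 14 O \left(2 + O\right)$)
$k = 1568 \left(2 + 2 \sqrt{2}\right)^{2}$ ($k = \left(- 14 \cdot 2 \sqrt{2} \left(2 + 2 \sqrt{2}\right)\right)^{2} = \left(- 28 \sqrt{2} \left(2 + 2 \sqrt{2}\right)\right)^{2} = 1568 \left(2 + 2 \sqrt{2}\right)^{2} \approx 36556.0$)
$\frac{k}{21743} + \frac{4561}{8071} = \frac{18816 + 12544 \sqrt{2}}{21743} + \frac{4561}{8071} = \left(18816 + 12544 \sqrt{2}\right) \frac{1}{21743} + 4561 \cdot \frac{1}{8071} = \left(\frac{18816}{21743} + \frac{12544 \sqrt{2}}{21743}\right) + \frac{4561}{8071} = \frac{251033759}{175487753} + \frac{12544 \sqrt{2}}{21743}$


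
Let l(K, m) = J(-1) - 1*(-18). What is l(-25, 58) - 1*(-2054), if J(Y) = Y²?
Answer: 2073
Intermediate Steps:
l(K, m) = 19 (l(K, m) = (-1)² - 1*(-18) = 1 + 18 = 19)
l(-25, 58) - 1*(-2054) = 19 - 1*(-2054) = 19 + 2054 = 2073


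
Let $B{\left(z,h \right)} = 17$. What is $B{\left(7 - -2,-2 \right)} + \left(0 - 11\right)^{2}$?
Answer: $138$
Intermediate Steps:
$B{\left(7 - -2,-2 \right)} + \left(0 - 11\right)^{2} = 17 + \left(0 - 11\right)^{2} = 17 + \left(-11\right)^{2} = 17 + 121 = 138$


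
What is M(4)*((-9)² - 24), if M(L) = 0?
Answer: 0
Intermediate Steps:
M(4)*((-9)² - 24) = 0*((-9)² - 24) = 0*(81 - 24) = 0*57 = 0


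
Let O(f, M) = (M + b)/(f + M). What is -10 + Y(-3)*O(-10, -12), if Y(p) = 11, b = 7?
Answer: -15/2 ≈ -7.5000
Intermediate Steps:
O(f, M) = (7 + M)/(M + f) (O(f, M) = (M + 7)/(f + M) = (7 + M)/(M + f))
-10 + Y(-3)*O(-10, -12) = -10 + 11*((7 - 12)/(-12 - 10)) = -10 + 11*(-5/(-22)) = -10 + 11*(-1/22*(-5)) = -10 + 11*(5/22) = -10 + 5/2 = -15/2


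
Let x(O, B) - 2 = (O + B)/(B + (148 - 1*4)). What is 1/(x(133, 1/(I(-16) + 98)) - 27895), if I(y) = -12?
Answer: -12385/345443366 ≈ -3.5852e-5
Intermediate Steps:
x(O, B) = 2 + (B + O)/(144 + B) (x(O, B) = 2 + (O + B)/(B + (148 - 1*4)) = 2 + (B + O)/(B + (148 - 4)) = 2 + (B + O)/(B + 144) = 2 + (B + O)/(144 + B))
1/(x(133, 1/(I(-16) + 98)) - 27895) = 1/((288 + 133 + 3/(-12 + 98))/(144 + 1/(-12 + 98)) - 27895) = 1/((288 + 133 + 3/86)/(144 + 1/86) - 27895) = 1/((288 + 133 + 3*(1/86))/(144 + 1/86) - 27895) = 1/((288 + 133 + 3/86)/(12385/86) - 27895) = 1/((86/12385)*(36209/86) - 27895) = 1/(36209/12385 - 27895) = 1/(-345443366/12385) = -12385/345443366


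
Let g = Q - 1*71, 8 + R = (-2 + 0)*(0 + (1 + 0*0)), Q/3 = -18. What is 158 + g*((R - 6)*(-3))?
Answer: -5842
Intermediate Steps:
Q = -54 (Q = 3*(-18) = -54)
R = -10 (R = -8 + (-2 + 0)*(0 + (1 + 0*0)) = -8 - 2*(0 + (1 + 0)) = -8 - 2*(0 + 1) = -8 - 2*1 = -8 - 2 = -10)
g = -125 (g = -54 - 1*71 = -54 - 71 = -125)
158 + g*((R - 6)*(-3)) = 158 - 125*(-10 - 6)*(-3) = 158 - (-2000)*(-3) = 158 - 125*48 = 158 - 6000 = -5842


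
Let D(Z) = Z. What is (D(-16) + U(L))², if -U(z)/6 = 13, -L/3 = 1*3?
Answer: 8836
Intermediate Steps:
L = -9 (L = -3*3 = -9)
U(z) = -78 (U(z) = -6*13 = -78)
(D(-16) + U(L))² = (-16 - 78)² = (-94)² = 8836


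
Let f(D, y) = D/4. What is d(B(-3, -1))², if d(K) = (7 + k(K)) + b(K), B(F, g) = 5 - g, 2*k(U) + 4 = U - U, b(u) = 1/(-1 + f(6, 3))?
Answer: 49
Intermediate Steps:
f(D, y) = D/4 (f(D, y) = D*(¼) = D/4)
b(u) = 2 (b(u) = 1/(-1 + (¼)*6) = 1/(-1 + 3/2) = 1/(½) = 2)
k(U) = -2 (k(U) = -2 + (U - U)/2 = -2 + (½)*0 = -2 + 0 = -2)
d(K) = 7 (d(K) = (7 - 2) + 2 = 5 + 2 = 7)
d(B(-3, -1))² = 7² = 49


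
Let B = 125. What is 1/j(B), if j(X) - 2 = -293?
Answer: -1/291 ≈ -0.0034364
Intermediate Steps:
j(X) = -291 (j(X) = 2 - 293 = -291)
1/j(B) = 1/(-291) = -1/291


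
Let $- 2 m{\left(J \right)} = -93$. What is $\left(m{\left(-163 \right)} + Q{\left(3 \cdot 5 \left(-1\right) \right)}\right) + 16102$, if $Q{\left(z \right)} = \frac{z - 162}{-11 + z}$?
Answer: $\frac{210019}{13} \approx 16155.0$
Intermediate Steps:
$m{\left(J \right)} = \frac{93}{2}$ ($m{\left(J \right)} = \left(- \frac{1}{2}\right) \left(-93\right) = \frac{93}{2}$)
$Q{\left(z \right)} = \frac{-162 + z}{-11 + z}$
$\left(m{\left(-163 \right)} + Q{\left(3 \cdot 5 \left(-1\right) \right)}\right) + 16102 = \left(\frac{93}{2} + \frac{-162 + 3 \cdot 5 \left(-1\right)}{-11 + 3 \cdot 5 \left(-1\right)}\right) + 16102 = \left(\frac{93}{2} + \frac{-162 + 15 \left(-1\right)}{-11 + 15 \left(-1\right)}\right) + 16102 = \left(\frac{93}{2} + \frac{-162 - 15}{-11 - 15}\right) + 16102 = \left(\frac{93}{2} + \frac{1}{-26} \left(-177\right)\right) + 16102 = \left(\frac{93}{2} - - \frac{177}{26}\right) + 16102 = \left(\frac{93}{2} + \frac{177}{26}\right) + 16102 = \frac{693}{13} + 16102 = \frac{210019}{13}$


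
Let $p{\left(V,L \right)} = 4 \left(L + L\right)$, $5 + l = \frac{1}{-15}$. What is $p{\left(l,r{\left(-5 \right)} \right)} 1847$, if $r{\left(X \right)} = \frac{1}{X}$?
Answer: $- \frac{14776}{5} \approx -2955.2$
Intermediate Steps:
$l = - \frac{76}{15}$ ($l = -5 + \frac{1}{-15} = -5 - \frac{1}{15} = - \frac{76}{15} \approx -5.0667$)
$p{\left(V,L \right)} = 8 L$ ($p{\left(V,L \right)} = 4 \cdot 2 L = 8 L$)
$p{\left(l,r{\left(-5 \right)} \right)} 1847 = \frac{8}{-5} \cdot 1847 = 8 \left(- \frac{1}{5}\right) 1847 = \left(- \frac{8}{5}\right) 1847 = - \frac{14776}{5}$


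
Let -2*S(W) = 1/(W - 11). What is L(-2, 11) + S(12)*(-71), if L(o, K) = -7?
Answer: 57/2 ≈ 28.500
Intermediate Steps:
S(W) = -1/(2*(-11 + W)) (S(W) = -1/(2*(W - 11)) = -1/(2*(-11 + W)))
L(-2, 11) + S(12)*(-71) = -7 - 1/(-22 + 2*12)*(-71) = -7 - 1/(-22 + 24)*(-71) = -7 - 1/2*(-71) = -7 - 1*½*(-71) = -7 - ½*(-71) = -7 + 71/2 = 57/2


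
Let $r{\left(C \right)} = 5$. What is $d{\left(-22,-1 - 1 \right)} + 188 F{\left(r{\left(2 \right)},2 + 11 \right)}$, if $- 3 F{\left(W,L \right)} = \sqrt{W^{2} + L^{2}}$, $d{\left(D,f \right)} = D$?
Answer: $-22 - \frac{188 \sqrt{194}}{3} \approx -894.85$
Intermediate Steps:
$F{\left(W,L \right)} = - \frac{\sqrt{L^{2} + W^{2}}}{3}$ ($F{\left(W,L \right)} = - \frac{\sqrt{W^{2} + L^{2}}}{3} = - \frac{\sqrt{L^{2} + W^{2}}}{3}$)
$d{\left(-22,-1 - 1 \right)} + 188 F{\left(r{\left(2 \right)},2 + 11 \right)} = -22 + 188 \left(- \frac{\sqrt{\left(2 + 11\right)^{2} + 5^{2}}}{3}\right) = -22 + 188 \left(- \frac{\sqrt{13^{2} + 25}}{3}\right) = -22 + 188 \left(- \frac{\sqrt{169 + 25}}{3}\right) = -22 + 188 \left(- \frac{\sqrt{194}}{3}\right) = -22 - \frac{188 \sqrt{194}}{3}$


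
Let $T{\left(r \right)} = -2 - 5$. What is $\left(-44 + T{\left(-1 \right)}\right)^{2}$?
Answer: $2601$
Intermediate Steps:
$T{\left(r \right)} = -7$
$\left(-44 + T{\left(-1 \right)}\right)^{2} = \left(-44 - 7\right)^{2} = \left(-51\right)^{2} = 2601$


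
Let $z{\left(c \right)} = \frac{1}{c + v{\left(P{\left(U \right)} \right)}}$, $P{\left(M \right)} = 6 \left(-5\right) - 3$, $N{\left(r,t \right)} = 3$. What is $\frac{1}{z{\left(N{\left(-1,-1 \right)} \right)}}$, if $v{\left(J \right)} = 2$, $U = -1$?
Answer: $5$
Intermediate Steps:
$P{\left(M \right)} = -33$ ($P{\left(M \right)} = -30 - 3 = -33$)
$z{\left(c \right)} = \frac{1}{2 + c}$ ($z{\left(c \right)} = \frac{1}{c + 2} = \frac{1}{2 + c}$)
$\frac{1}{z{\left(N{\left(-1,-1 \right)} \right)}} = \frac{1}{\frac{1}{2 + 3}} = \frac{1}{\frac{1}{5}} = 5$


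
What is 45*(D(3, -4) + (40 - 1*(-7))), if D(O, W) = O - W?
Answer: 2430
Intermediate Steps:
45*(D(3, -4) + (40 - 1*(-7))) = 45*((3 - 1*(-4)) + (40 - 1*(-7))) = 45*((3 + 4) + (40 + 7)) = 45*(7 + 47) = 45*54 = 2430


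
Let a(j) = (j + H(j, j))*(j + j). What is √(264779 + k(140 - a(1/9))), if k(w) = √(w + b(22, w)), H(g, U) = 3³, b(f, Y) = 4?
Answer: √(2383011 + 2*√2794)/3 ≈ 514.58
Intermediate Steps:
H(g, U) = 27
a(j) = 2*j*(27 + j) (a(j) = (j + 27)*(j + j) = (27 + j)*(2*j) = 2*j*(27 + j))
k(w) = √(4 + w) (k(w) = √(w + 4) = √(4 + w))
√(264779 + k(140 - a(1/9))) = √(264779 + √(4 + (140 - 2*(27 + 1/9)/9))) = √(264779 + √(4 + (140 - 2*(27 + ⅑)/9))) = √(264779 + √(4 + (140 - 2*244/(9*9)))) = √(264779 + √(4 + (140 - 1*488/81))) = √(264779 + √(4 + (140 - 488/81))) = √(264779 + √(4 + 10852/81)) = √(264779 + √(11176/81)) = √(264779 + 2*√2794/9)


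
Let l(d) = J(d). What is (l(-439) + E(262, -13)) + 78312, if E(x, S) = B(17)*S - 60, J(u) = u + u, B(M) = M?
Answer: 77153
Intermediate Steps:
J(u) = 2*u
E(x, S) = -60 + 17*S (E(x, S) = 17*S - 60 = -60 + 17*S)
l(d) = 2*d
(l(-439) + E(262, -13)) + 78312 = (2*(-439) + (-60 + 17*(-13))) + 78312 = (-878 + (-60 - 221)) + 78312 = (-878 - 281) + 78312 = -1159 + 78312 = 77153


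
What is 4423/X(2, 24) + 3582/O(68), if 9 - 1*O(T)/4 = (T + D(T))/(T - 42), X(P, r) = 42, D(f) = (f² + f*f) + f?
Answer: 3291047/32025 ≈ 102.76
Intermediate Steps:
D(f) = f + 2*f² (D(f) = (f² + f²) + f = 2*f² + f = f + 2*f²)
O(T) = 36 - 4*(T + T*(1 + 2*T))/(-42 + T) (O(T) = 36 - 4*(T + T*(1 + 2*T))/(T - 42) = 36 - 4*(T + T*(1 + 2*T))/(-42 + T))
4423/X(2, 24) + 3582/O(68) = 4423/42 + 3582/((4*(-378 - 2*68² + 7*68)/(-42 + 68))) = 4423*(1/42) + 3582/((4*(-378 - 2*4624 + 476)/26)) = 4423/42 + 3582/((4*(1/26)*(-378 - 9248 + 476))) = 4423/42 + 3582/((4*(1/26)*(-9150))) = 4423/42 + 3582/(-18300/13) = 4423/42 + 3582*(-13/18300) = 4423/42 - 7761/3050 = 3291047/32025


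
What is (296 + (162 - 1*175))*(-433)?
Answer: -122539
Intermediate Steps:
(296 + (162 - 1*175))*(-433) = (296 + (162 - 175))*(-433) = (296 - 13)*(-433) = 283*(-433) = -122539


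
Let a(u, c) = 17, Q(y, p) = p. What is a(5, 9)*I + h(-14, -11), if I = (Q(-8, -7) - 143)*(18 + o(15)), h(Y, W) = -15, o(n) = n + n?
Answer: -122415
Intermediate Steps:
o(n) = 2*n
I = -7200 (I = (-7 - 143)*(18 + 2*15) = -150*(18 + 30) = -150*48 = -7200)
a(5, 9)*I + h(-14, -11) = 17*(-7200) - 15 = -122400 - 15 = -122415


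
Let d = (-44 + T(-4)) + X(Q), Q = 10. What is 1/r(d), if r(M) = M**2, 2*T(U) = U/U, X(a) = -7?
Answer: 4/10201 ≈ 0.00039212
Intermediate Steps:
T(U) = 1/2 (T(U) = (U/U)/2 = (1/2)*1 = 1/2)
d = -101/2 (d = (-44 + 1/2) - 7 = -87/2 - 7 = -101/2 ≈ -50.500)
1/r(d) = 1/((-101/2)**2) = 1/(10201/4) = 4/10201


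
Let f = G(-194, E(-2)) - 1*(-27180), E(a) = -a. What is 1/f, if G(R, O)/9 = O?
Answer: 1/27198 ≈ 3.6767e-5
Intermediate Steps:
G(R, O) = 9*O
f = 27198 (f = 9*(-1*(-2)) - 1*(-27180) = 9*2 + 27180 = 18 + 27180 = 27198)
1/f = 1/27198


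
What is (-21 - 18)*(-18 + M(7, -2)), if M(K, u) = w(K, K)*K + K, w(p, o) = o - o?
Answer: 429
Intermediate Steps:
w(p, o) = 0
M(K, u) = K (M(K, u) = 0*K + K = 0 + K = K)
(-21 - 18)*(-18 + M(7, -2)) = (-21 - 18)*(-18 + 7) = -39*(-11) = 429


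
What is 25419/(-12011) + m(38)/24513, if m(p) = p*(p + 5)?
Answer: -603469973/294425643 ≈ -2.0497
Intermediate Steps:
m(p) = p*(5 + p)
25419/(-12011) + m(38)/24513 = 25419/(-12011) + (38*(5 + 38))/24513 = 25419*(-1/12011) + (38*43)*(1/24513) = -25419/12011 + 1634*(1/24513) = -25419/12011 + 1634/24513 = -603469973/294425643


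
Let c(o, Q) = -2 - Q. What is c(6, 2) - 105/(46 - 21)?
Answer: -41/5 ≈ -8.2000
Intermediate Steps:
c(6, 2) - 105/(46 - 21) = (-2 - 1*2) - 105/(46 - 21) = (-2 - 2) - 105/25 = -4 + (1/25)*(-105) = -4 - 21/5 = -41/5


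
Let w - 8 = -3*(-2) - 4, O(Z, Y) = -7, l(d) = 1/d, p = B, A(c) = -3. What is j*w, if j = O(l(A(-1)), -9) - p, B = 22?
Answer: -290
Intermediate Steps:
p = 22
w = 10 (w = 8 + (-3*(-2) - 4) = 8 + (6 - 4) = 8 + 2 = 10)
j = -29 (j = -7 - 1*22 = -7 - 22 = -29)
j*w = -29*10 = -290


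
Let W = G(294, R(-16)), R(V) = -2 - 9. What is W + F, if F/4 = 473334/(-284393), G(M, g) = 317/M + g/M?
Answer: -78269421/13935257 ≈ -5.6166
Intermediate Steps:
R(V) = -11
W = 51/49 (W = (317 - 11)/294 = (1/294)*306 = 51/49 ≈ 1.0408)
F = -1893336/284393 (F = 4*(473334/(-284393)) = 4*(473334*(-1/284393)) = 4*(-473334/284393) = -1893336/284393 ≈ -6.6575)
W + F = 51/49 - 1893336/284393 = -78269421/13935257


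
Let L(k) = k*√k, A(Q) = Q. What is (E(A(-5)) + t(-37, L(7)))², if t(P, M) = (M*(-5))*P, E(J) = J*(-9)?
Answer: 11741200 + 116550*√7 ≈ 1.2050e+7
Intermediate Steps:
L(k) = k^(3/2)
E(J) = -9*J
t(P, M) = -5*M*P (t(P, M) = (-5*M)*P = -5*M*P)
(E(A(-5)) + t(-37, L(7)))² = (-9*(-5) - 5*7^(3/2)*(-37))² = (45 - 5*7*√7*(-37))² = (45 + 1295*√7)²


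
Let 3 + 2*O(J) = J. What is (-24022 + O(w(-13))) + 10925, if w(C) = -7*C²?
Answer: -13690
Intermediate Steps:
O(J) = -3/2 + J/2
(-24022 + O(w(-13))) + 10925 = (-24022 + (-3/2 + (-7*(-13)²)/2)) + 10925 = (-24022 + (-3/2 + (-7*169)/2)) + 10925 = (-24022 + (-3/2 + (½)*(-1183))) + 10925 = (-24022 + (-3/2 - 1183/2)) + 10925 = (-24022 - 593) + 10925 = -24615 + 10925 = -13690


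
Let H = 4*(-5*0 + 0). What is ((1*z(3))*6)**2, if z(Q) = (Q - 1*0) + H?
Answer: 324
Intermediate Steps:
H = 0 (H = 4*(0 + 0) = 4*0 = 0)
z(Q) = Q (z(Q) = (Q - 1*0) + 0 = (Q + 0) + 0 = Q + 0 = Q)
((1*z(3))*6)**2 = ((1*3)*6)**2 = (3*6)**2 = 18**2 = 324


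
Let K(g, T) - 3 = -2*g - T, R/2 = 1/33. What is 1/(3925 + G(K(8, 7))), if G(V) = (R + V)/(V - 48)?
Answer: 1122/4404179 ≈ 0.00025476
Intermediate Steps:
R = 2/33 ≈ 0.060606
K(g, T) = 3 - T - 2*g (K(g, T) = 3 + (-2*g - T) = 3 + (-T - 2*g) = 3 - T - 2*g)
G(V) = (2/33 + V)/(-48 + V) (G(V) = (2/33 + V)/(V - 48) = (2/33 + V)/(-48 + V))
1/(3925 + G(K(8, 7))) = 1/(3925 + (2/33 + (3 - 1*7 - 2*8))/(-48 + (3 - 1*7 - 2*8))) = 1/(3925 + (2/33 + (3 - 7 - 16))/(-48 + (3 - 7 - 16))) = 1/(3925 + (2/33 - 20)/(-48 - 20)) = 1/(3925 - 658/33/(-68)) = 1/(3925 - 1/68*(-658/33)) = 1/(3925 + 329/1122) = 1/(4404179/1122) = 1122/4404179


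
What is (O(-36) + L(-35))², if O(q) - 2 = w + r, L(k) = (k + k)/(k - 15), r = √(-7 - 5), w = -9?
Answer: 484/25 - 112*I*√3/5 ≈ 19.36 - 38.798*I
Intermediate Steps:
r = 2*I*√3 (r = √(-12) = 2*I*√3 ≈ 3.4641*I)
L(k) = 2*k/(-15 + k) (L(k) = (2*k)/(-15 + k) = 2*k/(-15 + k))
O(q) = -7 + 2*I*√3 (O(q) = 2 + (-9 + 2*I*√3) = -7 + 2*I*√3)
(O(-36) + L(-35))² = ((-7 + 2*I*√3) + 2*(-35)/(-15 - 35))² = ((-7 + 2*I*√3) + 2*(-35)/(-50))² = ((-7 + 2*I*√3) + 2*(-35)*(-1/50))² = ((-7 + 2*I*√3) + 7/5)² = (-28/5 + 2*I*√3)²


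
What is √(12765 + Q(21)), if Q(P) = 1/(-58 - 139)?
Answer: 4*√30962293/197 ≈ 112.98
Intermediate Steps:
Q(P) = -1/197 (Q(P) = 1/(-197) = -1/197)
√(12765 + Q(21)) = √(12765 - 1/197) = √(2514704/197) = 4*√30962293/197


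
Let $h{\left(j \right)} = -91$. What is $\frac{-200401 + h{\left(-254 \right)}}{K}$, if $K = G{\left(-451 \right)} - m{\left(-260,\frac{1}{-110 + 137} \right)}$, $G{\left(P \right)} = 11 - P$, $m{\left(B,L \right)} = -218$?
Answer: $- \frac{50123}{170} \approx -294.84$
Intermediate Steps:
$K = 680$ ($K = \left(11 - -451\right) - -218 = \left(11 + 451\right) + 218 = 462 + 218 = 680$)
$\frac{-200401 + h{\left(-254 \right)}}{K} = \frac{-200401 - 91}{680} = \left(-200492\right) \frac{1}{680} = - \frac{50123}{170}$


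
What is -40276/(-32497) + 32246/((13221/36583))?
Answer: 38335794607742/429642837 ≈ 89227.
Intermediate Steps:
-40276/(-32497) + 32246/((13221/36583)) = -40276*(-1/32497) + 32246/((13221*(1/36583))) = 40276/32497 + 32246/(13221/36583) = 40276/32497 + 32246*(36583/13221) = 40276/32497 + 1179655418/13221 = 38335794607742/429642837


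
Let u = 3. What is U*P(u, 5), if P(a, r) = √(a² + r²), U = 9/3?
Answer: 3*√34 ≈ 17.493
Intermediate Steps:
U = 3 (U = 9*(⅓) = 3)
U*P(u, 5) = 3*√(3² + 5²) = 3*√(9 + 25) = 3*√34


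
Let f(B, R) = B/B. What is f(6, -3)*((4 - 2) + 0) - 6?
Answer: -4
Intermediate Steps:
f(B, R) = 1
f(6, -3)*((4 - 2) + 0) - 6 = 1*((4 - 2) + 0) - 6 = 1*(2 + 0) - 6 = 1*2 - 6 = 2 - 6 = -4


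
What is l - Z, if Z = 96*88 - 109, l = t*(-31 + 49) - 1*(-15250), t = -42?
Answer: 6155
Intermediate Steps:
l = 14494 (l = -42*(-31 + 49) - 1*(-15250) = -42*18 + 15250 = -756 + 15250 = 14494)
Z = 8339 (Z = 8448 - 109 = 8339)
l - Z = 14494 - 1*8339 = 14494 - 8339 = 6155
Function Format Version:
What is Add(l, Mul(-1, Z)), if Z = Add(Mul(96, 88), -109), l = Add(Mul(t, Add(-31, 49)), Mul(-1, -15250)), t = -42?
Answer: 6155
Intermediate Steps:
l = 14494 (l = Add(Mul(-42, Add(-31, 49)), Mul(-1, -15250)) = Add(Mul(-42, 18), 15250) = Add(-756, 15250) = 14494)
Z = 8339 (Z = Add(8448, -109) = 8339)
Add(l, Mul(-1, Z)) = Add(14494, Mul(-1, 8339)) = Add(14494, -8339) = 6155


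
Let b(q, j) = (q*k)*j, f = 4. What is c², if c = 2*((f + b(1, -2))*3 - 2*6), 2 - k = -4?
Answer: 5184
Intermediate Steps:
k = 6 (k = 2 - 1*(-4) = 2 + 4 = 6)
b(q, j) = 6*j*q (b(q, j) = (q*6)*j = (6*q)*j = 6*j*q)
c = -72 (c = 2*((4 + 6*(-2)*1)*3 - 2*6) = 2*((4 - 12)*3 - 12) = 2*(-8*3 - 12) = 2*(-24 - 12) = 2*(-36) = -72)
c² = (-72)² = 5184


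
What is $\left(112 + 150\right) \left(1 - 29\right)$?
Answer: $-7336$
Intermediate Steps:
$\left(112 + 150\right) \left(1 - 29\right) = 262 \left(-28\right) = -7336$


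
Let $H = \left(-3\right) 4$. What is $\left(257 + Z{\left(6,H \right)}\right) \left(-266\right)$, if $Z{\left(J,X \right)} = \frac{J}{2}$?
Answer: $-69160$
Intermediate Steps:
$H = -12$
$Z{\left(J,X \right)} = \frac{J}{2}$ ($Z{\left(J,X \right)} = J \frac{1}{2} = \frac{J}{2}$)
$\left(257 + Z{\left(6,H \right)}\right) \left(-266\right) = \left(257 + \frac{1}{2} \cdot 6\right) \left(-266\right) = \left(257 + 3\right) \left(-266\right) = 260 \left(-266\right) = -69160$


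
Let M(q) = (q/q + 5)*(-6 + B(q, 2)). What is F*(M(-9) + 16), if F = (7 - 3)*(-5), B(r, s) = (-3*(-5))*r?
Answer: 16600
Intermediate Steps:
B(r, s) = 15*r
F = -20 (F = 4*(-5) = -20)
M(q) = -36 + 90*q (M(q) = (q/q + 5)*(-6 + 15*q) = (1 + 5)*(-6 + 15*q) = 6*(-6 + 15*q) = -36 + 90*q)
F*(M(-9) + 16) = -20*((-36 + 90*(-9)) + 16) = -20*((-36 - 810) + 16) = -20*(-846 + 16) = -20*(-830) = 16600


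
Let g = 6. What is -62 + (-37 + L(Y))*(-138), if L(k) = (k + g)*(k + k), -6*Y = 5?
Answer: 18697/3 ≈ 6232.3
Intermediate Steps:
Y = -5/6 (Y = -1/6*5 = -5/6 ≈ -0.83333)
L(k) = 2*k*(6 + k) (L(k) = (k + 6)*(k + k) = (6 + k)*(2*k) = 2*k*(6 + k))
-62 + (-37 + L(Y))*(-138) = -62 + (-37 + 2*(-5/6)*(6 - 5/6))*(-138) = -62 + (-37 + 2*(-5/6)*(31/6))*(-138) = -62 + (-37 - 155/18)*(-138) = -62 - 821/18*(-138) = -62 + 18883/3 = 18697/3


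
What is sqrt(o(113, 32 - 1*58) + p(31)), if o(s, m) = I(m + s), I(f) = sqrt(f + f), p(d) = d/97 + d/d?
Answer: sqrt(12416 + 9409*sqrt(174))/97 ≈ 3.8093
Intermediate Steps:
p(d) = 1 + d/97 (p(d) = d*(1/97) + 1 = d/97 + 1 = 1 + d/97)
I(f) = sqrt(2)*sqrt(f) (I(f) = sqrt(2*f) = sqrt(2)*sqrt(f))
o(s, m) = sqrt(2)*sqrt(m + s)
sqrt(o(113, 32 - 1*58) + p(31)) = sqrt(sqrt(2*(32 - 1*58) + 2*113) + (1 + (1/97)*31)) = sqrt(sqrt(2*(32 - 58) + 226) + (1 + 31/97)) = sqrt(sqrt(2*(-26) + 226) + 128/97) = sqrt(sqrt(-52 + 226) + 128/97) = sqrt(sqrt(174) + 128/97) = sqrt(128/97 + sqrt(174))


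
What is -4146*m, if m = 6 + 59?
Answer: -269490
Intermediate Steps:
m = 65
-4146*m = -4146*65 = -269490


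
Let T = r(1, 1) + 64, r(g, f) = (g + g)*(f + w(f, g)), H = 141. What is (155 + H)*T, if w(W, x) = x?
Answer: 20128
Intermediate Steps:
r(g, f) = 2*g*(f + g) (r(g, f) = (g + g)*(f + g) = (2*g)*(f + g) = 2*g*(f + g))
T = 68 (T = 2*1*(1 + 1) + 64 = 2*1*2 + 64 = 4 + 64 = 68)
(155 + H)*T = (155 + 141)*68 = 296*68 = 20128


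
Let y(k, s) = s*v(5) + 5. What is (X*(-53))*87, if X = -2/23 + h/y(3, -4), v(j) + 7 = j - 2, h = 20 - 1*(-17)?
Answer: -1243433/161 ≈ -7723.2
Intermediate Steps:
h = 37 (h = 20 + 17 = 37)
v(j) = -9 + j (v(j) = -7 + (j - 2) = -7 + (-2 + j) = -9 + j)
y(k, s) = 5 - 4*s (y(k, s) = s*(-9 + 5) + 5 = s*(-4) + 5 = -4*s + 5 = 5 - 4*s)
X = 809/483 (X = -2/23 + 37/(5 - 4*(-4)) = -2*1/23 + 37/(5 + 16) = -2/23 + 37/21 = 809/483 ≈ 1.6749)
(X*(-53))*87 = ((809/483)*(-53))*87 = -42877/483*87 = -1243433/161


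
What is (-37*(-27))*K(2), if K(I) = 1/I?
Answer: 999/2 ≈ 499.50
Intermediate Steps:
(-37*(-27))*K(2) = -37*(-27)/2 = 999*(½) = 999/2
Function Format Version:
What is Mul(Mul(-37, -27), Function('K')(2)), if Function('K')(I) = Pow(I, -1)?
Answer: Rational(999, 2) ≈ 499.50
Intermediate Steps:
Mul(Mul(-37, -27), Function('K')(2)) = Mul(Mul(-37, -27), Pow(2, -1)) = Mul(999, Rational(1, 2)) = Rational(999, 2)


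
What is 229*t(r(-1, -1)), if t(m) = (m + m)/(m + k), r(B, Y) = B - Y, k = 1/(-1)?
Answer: 0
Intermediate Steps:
k = -1
t(m) = 2*m/(-1 + m) (t(m) = (m + m)/(m - 1) = (2*m)/(-1 + m) = 2*m/(-1 + m))
229*t(r(-1, -1)) = 229*(2*(-1 - 1*(-1))/(-1 + (-1 - 1*(-1)))) = 229*(2*(-1 + 1)/(-1 + (-1 + 1))) = 229*(2*0/(-1 + 0)) = 229*(2*0/(-1)) = 229*(2*0*(-1)) = 229*0 = 0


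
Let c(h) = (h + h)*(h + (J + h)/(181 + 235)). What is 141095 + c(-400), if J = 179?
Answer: 461520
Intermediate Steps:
c(h) = 2*h*(179/416 + 417*h/416) (c(h) = (h + h)*(h + (179 + h)/(181 + 235)) = (2*h)*(h + (179 + h)/416) = (2*h)*(h + (179 + h)*(1/416)) = (2*h)*(h + (179/416 + h/416)) = (2*h)*(179/416 + 417*h/416) = 2*h*(179/416 + 417*h/416))
141095 + c(-400) = 141095 + (1/208)*(-400)*(179 + 417*(-400)) = 141095 + (1/208)*(-400)*(179 - 166800) = 141095 + (1/208)*(-400)*(-166621) = 141095 + 320425 = 461520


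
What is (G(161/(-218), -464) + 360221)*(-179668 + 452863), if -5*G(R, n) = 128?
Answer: 98403582303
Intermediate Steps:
G(R, n) = -128/5 (G(R, n) = -⅕*128 = -128/5)
(G(161/(-218), -464) + 360221)*(-179668 + 452863) = (-128/5 + 360221)*(-179668 + 452863) = (1800977/5)*273195 = 98403582303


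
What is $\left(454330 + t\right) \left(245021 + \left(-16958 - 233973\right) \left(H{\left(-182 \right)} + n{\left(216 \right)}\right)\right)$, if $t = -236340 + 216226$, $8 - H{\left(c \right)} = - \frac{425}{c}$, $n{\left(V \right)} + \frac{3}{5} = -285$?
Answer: $\frac{13926475808238948}{455} \approx 3.0608 \cdot 10^{13}$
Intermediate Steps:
$n{\left(V \right)} = - \frac{1428}{5}$ ($n{\left(V \right)} = - \frac{3}{5} - 285 = - \frac{1428}{5}$)
$H{\left(c \right)} = 8 + \frac{425}{c}$ ($H{\left(c \right)} = 8 - - \frac{425}{c} = 8 + \frac{425}{c}$)
$t = -20114$
$\left(454330 + t\right) \left(245021 + \left(-16958 - 233973\right) \left(H{\left(-182 \right)} + n{\left(216 \right)}\right)\right) = \left(454330 - 20114\right) \left(245021 + \left(-16958 - 233973\right) \left(\left(8 + \frac{425}{-182}\right) - \frac{1428}{5}\right)\right) = 434216 \left(245021 - 250931 \left(\left(8 + 425 \left(- \frac{1}{182}\right)\right) - \frac{1428}{5}\right)\right) = 434216 \left(245021 - 250931 \left(\left(8 - \frac{425}{182}\right) - \frac{1428}{5}\right)\right) = 434216 \left(245021 - 250931 \left(\frac{1031}{182} - \frac{1428}{5}\right)\right) = 434216 \left(245021 - - \frac{63922413871}{910}\right) = 434216 \left(245021 + \frac{63922413871}{910}\right) = 434216 \cdot \frac{64145382981}{910} = \frac{13926475808238948}{455}$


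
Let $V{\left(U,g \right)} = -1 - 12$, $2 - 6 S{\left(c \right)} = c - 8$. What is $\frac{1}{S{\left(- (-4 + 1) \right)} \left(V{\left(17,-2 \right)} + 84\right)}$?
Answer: $\frac{6}{497} \approx 0.012072$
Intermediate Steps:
$S{\left(c \right)} = \frac{5}{3} - \frac{c}{6}$ ($S{\left(c \right)} = \frac{1}{3} - \frac{c - 8}{6} = \frac{1}{3} - \frac{-8 + c}{6} = \frac{1}{3} - \left(- \frac{4}{3} + \frac{c}{6}\right) = \frac{5}{3} - \frac{c}{6}$)
$V{\left(U,g \right)} = -13$ ($V{\left(U,g \right)} = -1 - 12 = -13$)
$\frac{1}{S{\left(- (-4 + 1) \right)} \left(V{\left(17,-2 \right)} + 84\right)} = \frac{1}{\left(\frac{5}{3} - \frac{\left(-1\right) \left(-4 + 1\right)}{6}\right) \left(-13 + 84\right)} = \frac{1}{\left(\frac{5}{3} - \frac{\left(-1\right) \left(-3\right)}{6}\right) 71} = \frac{1}{\left(\frac{5}{3} - \frac{1}{2}\right) 71} = \frac{1}{\frac{7}{6} \cdot 71} = \frac{1}{\frac{497}{6}} = \frac{6}{497}$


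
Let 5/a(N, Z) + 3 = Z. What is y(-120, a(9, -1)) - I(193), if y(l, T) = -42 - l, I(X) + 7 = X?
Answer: -108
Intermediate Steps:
a(N, Z) = 5/(-3 + Z)
I(X) = -7 + X
y(-120, a(9, -1)) - I(193) = (-42 - 1*(-120)) - (-7 + 193) = (-42 + 120) - 1*186 = 78 - 186 = -108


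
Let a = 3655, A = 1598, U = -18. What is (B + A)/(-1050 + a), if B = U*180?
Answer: -1642/2605 ≈ -0.63033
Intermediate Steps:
B = -3240 (B = -18*180 = -3240)
(B + A)/(-1050 + a) = (-3240 + 1598)/(-1050 + 3655) = -1642/2605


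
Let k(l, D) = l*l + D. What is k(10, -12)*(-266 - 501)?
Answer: -67496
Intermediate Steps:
k(l, D) = D + l**2 (k(l, D) = l**2 + D = D + l**2)
k(10, -12)*(-266 - 501) = (-12 + 10**2)*(-266 - 501) = (-12 + 100)*(-767) = 88*(-767) = -67496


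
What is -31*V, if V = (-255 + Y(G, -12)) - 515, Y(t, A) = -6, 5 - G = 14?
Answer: 24056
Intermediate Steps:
G = -9 (G = 5 - 1*14 = 5 - 14 = -9)
V = -776 (V = (-255 - 6) - 515 = -261 - 515 = -776)
-31*V = -31*(-776) = 24056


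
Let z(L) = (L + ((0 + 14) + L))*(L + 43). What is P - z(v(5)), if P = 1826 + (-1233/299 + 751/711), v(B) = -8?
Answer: 402416630/212589 ≈ 1892.9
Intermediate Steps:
P = 387535400/212589 (P = 1826 + (-1233*1/299 + 751*(1/711)) = 1826 + (-1233/299 + 751/711) = 1826 - 652114/212589 = 387535400/212589 ≈ 1822.9)
z(L) = (14 + 2*L)*(43 + L) (z(L) = (L + (14 + L))*(43 + L) = (14 + 2*L)*(43 + L))
P - z(v(5)) = 387535400/212589 - (602 + 2*(-8)² + 100*(-8)) = 387535400/212589 - (602 + 2*64 - 800) = 387535400/212589 - (602 + 128 - 800) = 387535400/212589 - 1*(-70) = 387535400/212589 + 70 = 402416630/212589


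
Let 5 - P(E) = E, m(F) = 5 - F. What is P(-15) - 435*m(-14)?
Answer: -8245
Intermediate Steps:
P(E) = 5 - E
P(-15) - 435*m(-14) = (5 - 1*(-15)) - 435*(5 - 1*(-14)) = (5 + 15) - 435*(5 + 14) = 20 - 435*19 = 20 - 8265 = -8245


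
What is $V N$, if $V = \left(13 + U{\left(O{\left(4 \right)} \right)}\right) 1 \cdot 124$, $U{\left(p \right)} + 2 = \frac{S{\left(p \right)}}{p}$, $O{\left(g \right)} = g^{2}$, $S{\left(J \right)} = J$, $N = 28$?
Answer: $41664$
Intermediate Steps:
$U{\left(p \right)} = -1$ ($U{\left(p \right)} = -2 + \frac{p}{p} = -2 + 1 = -1$)
$V = 1488$ ($V = \left(13 - 1\right) 1 \cdot 124 = 12 \cdot 1 \cdot 124 = 12 \cdot 124 = 1488$)
$V N = 1488 \cdot 28 = 41664$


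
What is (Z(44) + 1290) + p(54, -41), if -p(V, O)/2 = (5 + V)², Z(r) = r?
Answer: -5628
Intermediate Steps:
p(V, O) = -2*(5 + V)²
(Z(44) + 1290) + p(54, -41) = (44 + 1290) - 2*(5 + 54)² = 1334 - 2*59² = 1334 - 2*3481 = 1334 - 6962 = -5628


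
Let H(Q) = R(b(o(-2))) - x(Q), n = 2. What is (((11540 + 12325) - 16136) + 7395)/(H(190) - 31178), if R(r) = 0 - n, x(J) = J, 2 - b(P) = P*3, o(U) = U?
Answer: -7562/15685 ≈ -0.48212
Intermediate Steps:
b(P) = 2 - 3*P (b(P) = 2 - P*3 = 2 - 3*P)
R(r) = -2 (R(r) = 0 - 1*2 = 0 - 2 = -2)
H(Q) = -2 - Q
(((11540 + 12325) - 16136) + 7395)/(H(190) - 31178) = (((11540 + 12325) - 16136) + 7395)/((-2 - 1*190) - 31178) = ((23865 - 16136) + 7395)/((-2 - 190) - 31178) = (7729 + 7395)/(-192 - 31178) = 15124/(-31370) = 15124*(-1/31370) = -7562/15685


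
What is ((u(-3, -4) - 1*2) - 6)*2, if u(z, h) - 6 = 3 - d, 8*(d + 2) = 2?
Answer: 11/2 ≈ 5.5000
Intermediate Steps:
d = -7/4 (d = -2 + (1/8)*2 = -2 + 1/4 = -7/4 ≈ -1.7500)
u(z, h) = 43/4 (u(z, h) = 6 + (3 - 1*(-7/4)) = 6 + (3 + 7/4) = 6 + 19/4 = 43/4)
((u(-3, -4) - 1*2) - 6)*2 = ((43/4 - 1*2) - 6)*2 = ((43/4 - 2) - 6)*2 = (35/4 - 6)*2 = (11/4)*2 = 11/2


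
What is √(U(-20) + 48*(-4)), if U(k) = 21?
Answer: 3*I*√19 ≈ 13.077*I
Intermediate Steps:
√(U(-20) + 48*(-4)) = √(21 + 48*(-4)) = √(21 - 192) = √(-171) = 3*I*√19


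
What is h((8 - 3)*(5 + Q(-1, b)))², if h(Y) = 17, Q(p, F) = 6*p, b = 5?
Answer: 289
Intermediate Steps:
h((8 - 3)*(5 + Q(-1, b)))² = 17² = 289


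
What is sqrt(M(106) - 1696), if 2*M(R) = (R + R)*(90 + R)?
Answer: 6*sqrt(530) ≈ 138.13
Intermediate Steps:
M(R) = R*(90 + R) (M(R) = ((R + R)*(90 + R))/2 = ((2*R)*(90 + R))/2 = (2*R*(90 + R))/2 = R*(90 + R))
sqrt(M(106) - 1696) = sqrt(106*(90 + 106) - 1696) = sqrt(106*196 - 1696) = sqrt(20776 - 1696) = sqrt(19080) = 6*sqrt(530)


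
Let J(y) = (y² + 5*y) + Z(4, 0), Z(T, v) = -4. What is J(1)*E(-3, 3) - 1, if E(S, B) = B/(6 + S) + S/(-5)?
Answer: 11/5 ≈ 2.2000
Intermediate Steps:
E(S, B) = -S/5 + B/(6 + S) (E(S, B) = B/(6 + S) + S*(-⅕) = B/(6 + S) - S/5 = -S/5 + B/(6 + S))
J(y) = -4 + y² + 5*y (J(y) = (y² + 5*y) - 4 = -4 + y² + 5*y)
J(1)*E(-3, 3) - 1 = (-4 + 1² + 5*1)*((-1*(-3)² - 6*(-3) + 5*3)/(5*(6 - 3))) - 1 = (-4 + 1 + 5)*((⅕)*(-1*9 + 18 + 15)/3) - 1 = 2*((⅕)*(⅓)*(-9 + 18 + 15)) - 1 = 2*((⅕)*(⅓)*24) - 1 = 2*(8/5) - 1 = 16/5 - 1 = 11/5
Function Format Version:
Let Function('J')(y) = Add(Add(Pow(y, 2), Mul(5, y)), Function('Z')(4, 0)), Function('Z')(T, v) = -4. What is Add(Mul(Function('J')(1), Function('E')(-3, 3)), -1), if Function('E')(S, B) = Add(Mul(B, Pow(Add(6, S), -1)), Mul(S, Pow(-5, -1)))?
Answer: Rational(11, 5) ≈ 2.2000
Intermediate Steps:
Function('E')(S, B) = Add(Mul(Rational(-1, 5), S), Mul(B, Pow(Add(6, S), -1))) (Function('E')(S, B) = Add(Mul(B, Pow(Add(6, S), -1)), Mul(S, Rational(-1, 5))) = Add(Mul(B, Pow(Add(6, S), -1)), Mul(Rational(-1, 5), S)) = Add(Mul(Rational(-1, 5), S), Mul(B, Pow(Add(6, S), -1))))
Function('J')(y) = Add(-4, Pow(y, 2), Mul(5, y)) (Function('J')(y) = Add(Add(Pow(y, 2), Mul(5, y)), -4) = Add(-4, Pow(y, 2), Mul(5, y)))
Add(Mul(Function('J')(1), Function('E')(-3, 3)), -1) = Add(Mul(Add(-4, Pow(1, 2), Mul(5, 1)), Mul(Rational(1, 5), Pow(Add(6, -3), -1), Add(Mul(-1, Pow(-3, 2)), Mul(-6, -3), Mul(5, 3)))), -1) = Add(Mul(Add(-4, 1, 5), Mul(Rational(1, 5), Pow(3, -1), Add(Mul(-1, 9), 18, 15))), -1) = Add(Mul(2, Mul(Rational(1, 5), Rational(1, 3), Add(-9, 18, 15))), -1) = Add(Mul(2, Mul(Rational(1, 5), Rational(1, 3), 24)), -1) = Add(Mul(2, Rational(8, 5)), -1) = Add(Rational(16, 5), -1) = Rational(11, 5)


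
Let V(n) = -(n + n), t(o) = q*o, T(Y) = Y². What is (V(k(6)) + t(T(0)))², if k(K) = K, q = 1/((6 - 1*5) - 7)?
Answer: 144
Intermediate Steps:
q = -⅙ (q = 1/((6 - 5) - 7) = 1/(1 - 7) = 1/(-6) = -⅙ ≈ -0.16667)
t(o) = -o/6
V(n) = -2*n
(V(k(6)) + t(T(0)))² = (-2*6 - ⅙*0²)² = (-12 - ⅙*0)² = (-12 + 0)² = (-12)² = 144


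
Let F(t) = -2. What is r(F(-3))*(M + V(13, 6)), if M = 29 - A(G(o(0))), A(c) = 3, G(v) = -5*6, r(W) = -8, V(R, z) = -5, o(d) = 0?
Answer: -168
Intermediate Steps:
G(v) = -30
M = 26 (M = 29 - 1*3 = 29 - 3 = 26)
r(F(-3))*(M + V(13, 6)) = -8*(26 - 5) = -8*21 = -168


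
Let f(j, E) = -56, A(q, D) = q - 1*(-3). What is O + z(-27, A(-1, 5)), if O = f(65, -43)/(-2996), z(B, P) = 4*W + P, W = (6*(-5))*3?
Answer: -38304/107 ≈ -357.98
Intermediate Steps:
A(q, D) = 3 + q (A(q, D) = q + 3 = 3 + q)
W = -90 (W = -30*3 = -90)
z(B, P) = -360 + P (z(B, P) = 4*(-90) + P = -360 + P)
O = 2/107 (O = -56/(-2996) = -56*(-1/2996) = 2/107 ≈ 0.018692)
O + z(-27, A(-1, 5)) = 2/107 + (-360 + (3 - 1)) = 2/107 + (-360 + 2) = 2/107 - 358 = -38304/107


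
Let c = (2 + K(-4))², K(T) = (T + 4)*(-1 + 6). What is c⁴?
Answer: 256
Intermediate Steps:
K(T) = 20 + 5*T (K(T) = (4 + T)*5 = 20 + 5*T)
c = 4 (c = (2 + (20 + 5*(-4)))² = (2 + (20 - 20))² = (2 + 0)² = 2² = 4)
c⁴ = 4⁴ = 256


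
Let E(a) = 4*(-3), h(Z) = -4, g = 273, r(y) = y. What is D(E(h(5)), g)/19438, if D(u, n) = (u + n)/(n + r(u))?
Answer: 1/19438 ≈ 5.1446e-5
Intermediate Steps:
E(a) = -12
D(u, n) = 1 (D(u, n) = (u + n)/(n + u) = (n + u)/(n + u) = 1)
D(E(h(5)), g)/19438 = 1/19438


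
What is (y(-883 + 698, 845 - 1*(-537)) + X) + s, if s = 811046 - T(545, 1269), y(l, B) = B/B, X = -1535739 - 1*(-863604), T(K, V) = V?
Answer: 137643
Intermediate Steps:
X = -672135 (X = -1535739 + 863604 = -672135)
y(l, B) = 1
s = 809777 (s = 811046 - 1*1269 = 811046 - 1269 = 809777)
(y(-883 + 698, 845 - 1*(-537)) + X) + s = (1 - 672135) + 809777 = -672134 + 809777 = 137643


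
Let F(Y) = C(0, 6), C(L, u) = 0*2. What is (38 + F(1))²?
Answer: 1444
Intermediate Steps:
C(L, u) = 0
F(Y) = 0
(38 + F(1))² = (38 + 0)² = 38² = 1444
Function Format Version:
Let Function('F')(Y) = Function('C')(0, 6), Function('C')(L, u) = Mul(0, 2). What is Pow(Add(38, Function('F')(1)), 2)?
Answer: 1444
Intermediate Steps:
Function('C')(L, u) = 0
Function('F')(Y) = 0
Pow(Add(38, Function('F')(1)), 2) = Pow(Add(38, 0), 2) = Pow(38, 2) = 1444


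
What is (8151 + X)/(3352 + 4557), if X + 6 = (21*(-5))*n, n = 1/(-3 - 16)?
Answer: 154860/150271 ≈ 1.0305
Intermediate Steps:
n = -1/19 (n = 1/(-19) = -1/19 ≈ -0.052632)
X = -9/19 (X = -6 + (21*(-5))*(-1/19) = -6 - 105*(-1/19) = -6 + 105/19 = -9/19 ≈ -0.47368)
(8151 + X)/(3352 + 4557) = (8151 - 9/19)/(3352 + 4557) = (154860/19)/7909 = (154860/19)*(1/7909) = 154860/150271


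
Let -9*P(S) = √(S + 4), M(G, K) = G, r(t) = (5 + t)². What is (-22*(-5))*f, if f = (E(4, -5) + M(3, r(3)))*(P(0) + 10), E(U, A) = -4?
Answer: -9680/9 ≈ -1075.6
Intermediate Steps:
P(S) = -√(4 + S)/9 (P(S) = -√(S + 4)/9 = -√(4 + S)/9)
f = -88/9 (f = (-4 + 3)*(-√(4 + 0)/9 + 10) = -(-√4/9 + 10) = -(-⅑*2 + 10) = -(-2/9 + 10) = -1*88/9 = -88/9 ≈ -9.7778)
(-22*(-5))*f = -22*(-5)*(-88/9) = 110*(-88/9) = -9680/9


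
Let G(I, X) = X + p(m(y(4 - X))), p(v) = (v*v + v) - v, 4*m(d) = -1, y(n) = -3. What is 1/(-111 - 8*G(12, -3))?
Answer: -2/175 ≈ -0.011429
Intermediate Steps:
m(d) = -1/4 (m(d) = (1/4)*(-1) = -1/4)
p(v) = v**2 (p(v) = (v**2 + v) - v = (v + v**2) - v = v**2)
G(I, X) = 1/16 + X (G(I, X) = X + (-1/4)**2 = X + 1/16 = 1/16 + X)
1/(-111 - 8*G(12, -3)) = 1/(-111 - 8*(1/16 - 3)) = 1/(-111 - 8*(-47/16)) = 1/(-111 + 47/2) = 1/(-175/2) = -2/175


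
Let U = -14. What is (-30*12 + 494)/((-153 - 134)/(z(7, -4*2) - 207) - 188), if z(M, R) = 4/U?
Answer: -194434/270779 ≈ -0.71805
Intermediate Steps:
z(M, R) = -2/7 (z(M, R) = 4/(-14) = 4*(-1/14) = -2/7)
(-30*12 + 494)/((-153 - 134)/(z(7, -4*2) - 207) - 188) = (-30*12 + 494)/((-153 - 134)/(-2/7 - 207) - 188) = (-360 + 494)/(-287/(-1451/7) - 188) = 134/(-287*(-7/1451) - 188) = 134/(2009/1451 - 188) = 134/(-270779/1451) = 134*(-1451/270779) = -194434/270779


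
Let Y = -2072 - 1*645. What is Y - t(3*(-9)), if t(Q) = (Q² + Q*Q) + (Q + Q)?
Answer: -4121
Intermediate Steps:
Y = -2717 (Y = -2072 - 645 = -2717)
t(Q) = 2*Q + 2*Q² (t(Q) = (Q² + Q²) + 2*Q = 2*Q² + 2*Q = 2*Q + 2*Q²)
Y - t(3*(-9)) = -2717 - 2*3*(-9)*(1 + 3*(-9)) = -2717 - 2*(-27)*(1 - 27) = -2717 - 2*(-27)*(-26) = -2717 - 1*1404 = -2717 - 1404 = -4121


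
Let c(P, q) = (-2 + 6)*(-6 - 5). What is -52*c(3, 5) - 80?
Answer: 2208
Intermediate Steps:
c(P, q) = -44 (c(P, q) = 4*(-11) = -44)
-52*c(3, 5) - 80 = -52*(-44) - 80 = 2288 - 80 = 2208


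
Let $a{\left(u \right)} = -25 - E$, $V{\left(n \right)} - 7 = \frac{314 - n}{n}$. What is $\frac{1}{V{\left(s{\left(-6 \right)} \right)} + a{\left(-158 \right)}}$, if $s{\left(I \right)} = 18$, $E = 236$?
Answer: $- \frac{9}{2138} \approx -0.0042095$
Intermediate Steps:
$V{\left(n \right)} = 7 + \frac{314 - n}{n}$
$a{\left(u \right)} = -261$ ($a{\left(u \right)} = -25 - 236 = -261$)
$\frac{1}{V{\left(s{\left(-6 \right)} \right)} + a{\left(-158 \right)}} = \frac{1}{\left(6 + \frac{314}{18}\right) - 261} = \frac{1}{\left(6 + 314 \cdot \frac{1}{18}\right) - 261} = \frac{1}{\left(6 + \frac{157}{9}\right) - 261} = \frac{1}{\frac{211}{9} - 261} = \frac{1}{- \frac{2138}{9}} = - \frac{9}{2138}$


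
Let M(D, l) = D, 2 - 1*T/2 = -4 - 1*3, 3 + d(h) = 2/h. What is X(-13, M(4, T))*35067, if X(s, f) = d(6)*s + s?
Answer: 759785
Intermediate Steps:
d(h) = -3 + 2/h
T = 18 (T = 4 - 2*(-4 - 1*3) = 4 - 2*(-4 - 3) = 4 - 2*(-7) = 4 + 14 = 18)
X(s, f) = -5*s/3 (X(s, f) = (-3 + 2/6)*s + s = (-3 + 2*(1/6))*s + s = (-3 + 1/3)*s + s = -8*s/3 + s = -5*s/3)
X(-13, M(4, T))*35067 = -5/3*(-13)*35067 = (65/3)*35067 = 759785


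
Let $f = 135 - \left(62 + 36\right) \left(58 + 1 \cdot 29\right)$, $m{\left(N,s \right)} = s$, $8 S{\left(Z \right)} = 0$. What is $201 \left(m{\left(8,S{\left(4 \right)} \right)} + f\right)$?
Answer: $-1686591$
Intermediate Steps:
$S{\left(Z \right)} = 0$ ($S{\left(Z \right)} = \frac{1}{8} \cdot 0 = 0$)
$f = -8391$ ($f = 135 - 98 \left(58 + 29\right) = 135 - 98 \cdot 87 = 135 - 8526 = -8391$)
$201 \left(m{\left(8,S{\left(4 \right)} \right)} + f\right) = 201 \left(0 - 8391\right) = 201 \left(-8391\right) = -1686591$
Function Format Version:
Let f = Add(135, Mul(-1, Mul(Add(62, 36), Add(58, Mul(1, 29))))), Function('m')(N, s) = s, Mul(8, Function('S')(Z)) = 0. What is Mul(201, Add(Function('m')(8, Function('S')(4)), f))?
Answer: -1686591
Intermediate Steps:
Function('S')(Z) = 0 (Function('S')(Z) = Mul(Rational(1, 8), 0) = 0)
f = -8391 (f = Add(135, Mul(-1, Mul(98, Add(58, 29)))) = Add(135, Mul(-1, Mul(98, 87))) = Add(135, Mul(-1, 8526)) = Add(135, -8526) = -8391)
Mul(201, Add(Function('m')(8, Function('S')(4)), f)) = Mul(201, Add(0, -8391)) = Mul(201, -8391) = -1686591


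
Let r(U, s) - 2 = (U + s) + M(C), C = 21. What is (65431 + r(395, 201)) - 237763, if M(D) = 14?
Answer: -171720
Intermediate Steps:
r(U, s) = 16 + U + s (r(U, s) = 2 + ((U + s) + 14) = 2 + (14 + U + s) = 16 + U + s)
(65431 + r(395, 201)) - 237763 = (65431 + (16 + 395 + 201)) - 237763 = (65431 + 612) - 237763 = 66043 - 237763 = -171720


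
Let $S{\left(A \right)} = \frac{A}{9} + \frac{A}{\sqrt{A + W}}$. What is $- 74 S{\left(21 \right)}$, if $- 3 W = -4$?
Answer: $- \frac{518}{3} - \frac{1554 \sqrt{201}}{67} \approx -501.5$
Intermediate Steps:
$W = \frac{4}{3}$ ($W = \left(- \frac{1}{3}\right) \left(-4\right) = \frac{4}{3} \approx 1.3333$)
$S{\left(A \right)} = \frac{A}{9} + \frac{A}{\sqrt{\frac{4}{3} + A}}$ ($S{\left(A \right)} = \frac{A}{9} + \frac{A}{\sqrt{A + \frac{4}{3}}} = A \frac{1}{9} + \frac{A}{\sqrt{\frac{4}{3} + A}} = \frac{A}{9} + \frac{A}{\sqrt{\frac{4}{3} + A}}$)
$- 74 S{\left(21 \right)} = - 74 \left(\frac{1}{9} \cdot 21 + \frac{21 \sqrt{3}}{\sqrt{4 + 3 \cdot 21}}\right) = - 74 \left(\frac{7}{3} + \frac{21 \sqrt{3}}{\sqrt{4 + 63}}\right) = - 74 \left(\frac{7}{3} + \frac{21 \sqrt{3}}{\sqrt{67}}\right) = - 74 \left(\frac{7}{3} + 21 \sqrt{3} \frac{\sqrt{67}}{67}\right) = - 74 \left(\frac{7}{3} + \frac{21 \sqrt{201}}{67}\right) = - \frac{518}{3} - \frac{1554 \sqrt{201}}{67}$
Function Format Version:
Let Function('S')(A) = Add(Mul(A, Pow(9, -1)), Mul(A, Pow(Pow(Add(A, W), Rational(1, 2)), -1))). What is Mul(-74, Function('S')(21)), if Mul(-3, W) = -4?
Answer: Add(Rational(-518, 3), Mul(Rational(-1554, 67), Pow(201, Rational(1, 2)))) ≈ -501.50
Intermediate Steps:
W = Rational(4, 3) (W = Mul(Rational(-1, 3), -4) = Rational(4, 3) ≈ 1.3333)
Function('S')(A) = Add(Mul(Rational(1, 9), A), Mul(A, Pow(Add(Rational(4, 3), A), Rational(-1, 2)))) (Function('S')(A) = Add(Mul(A, Pow(9, -1)), Mul(A, Pow(Pow(Add(A, Rational(4, 3)), Rational(1, 2)), -1))) = Add(Mul(A, Rational(1, 9)), Mul(A, Pow(Pow(Add(Rational(4, 3), A), Rational(1, 2)), -1))) = Add(Mul(Rational(1, 9), A), Mul(A, Pow(Add(Rational(4, 3), A), Rational(-1, 2)))))
Mul(-74, Function('S')(21)) = Mul(-74, Add(Mul(Rational(1, 9), 21), Mul(21, Pow(3, Rational(1, 2)), Pow(Add(4, Mul(3, 21)), Rational(-1, 2))))) = Mul(-74, Add(Rational(7, 3), Mul(21, Pow(3, Rational(1, 2)), Pow(Add(4, 63), Rational(-1, 2))))) = Mul(-74, Add(Rational(7, 3), Mul(21, Pow(3, Rational(1, 2)), Pow(67, Rational(-1, 2))))) = Mul(-74, Add(Rational(7, 3), Mul(21, Pow(3, Rational(1, 2)), Mul(Rational(1, 67), Pow(67, Rational(1, 2)))))) = Mul(-74, Add(Rational(7, 3), Mul(Rational(21, 67), Pow(201, Rational(1, 2))))) = Add(Rational(-518, 3), Mul(Rational(-1554, 67), Pow(201, Rational(1, 2))))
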